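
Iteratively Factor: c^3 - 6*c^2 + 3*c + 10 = (c + 1)*(c^2 - 7*c + 10) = (c - 5)*(c + 1)*(c - 2)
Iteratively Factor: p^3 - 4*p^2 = (p)*(p^2 - 4*p) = p*(p - 4)*(p)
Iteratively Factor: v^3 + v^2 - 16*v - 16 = (v + 1)*(v^2 - 16) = (v - 4)*(v + 1)*(v + 4)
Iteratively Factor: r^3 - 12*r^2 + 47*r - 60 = (r - 3)*(r^2 - 9*r + 20) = (r - 5)*(r - 3)*(r - 4)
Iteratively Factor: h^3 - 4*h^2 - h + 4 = (h + 1)*(h^2 - 5*h + 4) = (h - 4)*(h + 1)*(h - 1)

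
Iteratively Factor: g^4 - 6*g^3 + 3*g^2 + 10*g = (g)*(g^3 - 6*g^2 + 3*g + 10) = g*(g - 2)*(g^2 - 4*g - 5) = g*(g - 2)*(g + 1)*(g - 5)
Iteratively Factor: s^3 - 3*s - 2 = (s - 2)*(s^2 + 2*s + 1) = (s - 2)*(s + 1)*(s + 1)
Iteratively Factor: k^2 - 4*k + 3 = (k - 1)*(k - 3)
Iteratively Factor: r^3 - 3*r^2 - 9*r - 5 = (r - 5)*(r^2 + 2*r + 1) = (r - 5)*(r + 1)*(r + 1)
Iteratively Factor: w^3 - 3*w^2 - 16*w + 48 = (w + 4)*(w^2 - 7*w + 12) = (w - 3)*(w + 4)*(w - 4)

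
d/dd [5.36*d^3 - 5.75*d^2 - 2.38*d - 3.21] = 16.08*d^2 - 11.5*d - 2.38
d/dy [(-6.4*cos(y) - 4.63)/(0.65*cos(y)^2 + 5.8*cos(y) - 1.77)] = (4.16*sin(y)^2 - 6.019*cos(y) - 42.342)*sin(y)/(0.65*cos(y)^2 + 5.8*cos(y) - 1.77)^2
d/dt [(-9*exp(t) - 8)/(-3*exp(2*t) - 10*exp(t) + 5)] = (-27*exp(2*t) - 48*exp(t) - 125)*exp(t)/(9*exp(4*t) + 60*exp(3*t) + 70*exp(2*t) - 100*exp(t) + 25)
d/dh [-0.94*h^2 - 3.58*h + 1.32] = -1.88*h - 3.58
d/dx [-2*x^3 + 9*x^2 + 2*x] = -6*x^2 + 18*x + 2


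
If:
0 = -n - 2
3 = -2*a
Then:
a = -3/2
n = -2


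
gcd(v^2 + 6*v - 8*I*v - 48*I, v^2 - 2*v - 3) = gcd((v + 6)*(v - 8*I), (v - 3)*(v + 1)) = 1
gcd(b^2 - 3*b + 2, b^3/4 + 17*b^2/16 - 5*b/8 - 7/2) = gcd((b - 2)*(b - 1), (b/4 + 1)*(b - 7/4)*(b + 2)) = 1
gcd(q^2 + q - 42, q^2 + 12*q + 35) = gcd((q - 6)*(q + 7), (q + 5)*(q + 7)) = q + 7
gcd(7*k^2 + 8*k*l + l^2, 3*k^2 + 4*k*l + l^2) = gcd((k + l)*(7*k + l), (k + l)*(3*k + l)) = k + l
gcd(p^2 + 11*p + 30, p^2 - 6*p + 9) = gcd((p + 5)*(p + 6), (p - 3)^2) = 1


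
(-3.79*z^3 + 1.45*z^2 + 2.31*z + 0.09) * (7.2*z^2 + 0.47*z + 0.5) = -27.288*z^5 + 8.6587*z^4 + 15.4185*z^3 + 2.4587*z^2 + 1.1973*z + 0.045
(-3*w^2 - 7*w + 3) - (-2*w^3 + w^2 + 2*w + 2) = 2*w^3 - 4*w^2 - 9*w + 1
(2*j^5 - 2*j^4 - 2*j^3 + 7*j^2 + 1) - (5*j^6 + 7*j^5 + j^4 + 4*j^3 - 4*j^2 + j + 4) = -5*j^6 - 5*j^5 - 3*j^4 - 6*j^3 + 11*j^2 - j - 3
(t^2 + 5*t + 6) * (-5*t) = -5*t^3 - 25*t^2 - 30*t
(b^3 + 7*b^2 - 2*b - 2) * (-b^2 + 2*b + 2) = -b^5 - 5*b^4 + 18*b^3 + 12*b^2 - 8*b - 4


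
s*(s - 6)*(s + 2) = s^3 - 4*s^2 - 12*s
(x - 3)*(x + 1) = x^2 - 2*x - 3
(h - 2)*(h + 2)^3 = h^4 + 4*h^3 - 16*h - 16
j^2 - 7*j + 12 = (j - 4)*(j - 3)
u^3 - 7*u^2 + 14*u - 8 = (u - 4)*(u - 2)*(u - 1)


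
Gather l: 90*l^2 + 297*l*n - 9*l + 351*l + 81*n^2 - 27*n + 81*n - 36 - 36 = 90*l^2 + l*(297*n + 342) + 81*n^2 + 54*n - 72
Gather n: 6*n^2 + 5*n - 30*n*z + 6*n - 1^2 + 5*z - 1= 6*n^2 + n*(11 - 30*z) + 5*z - 2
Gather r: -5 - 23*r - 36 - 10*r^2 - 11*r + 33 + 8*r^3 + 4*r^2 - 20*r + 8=8*r^3 - 6*r^2 - 54*r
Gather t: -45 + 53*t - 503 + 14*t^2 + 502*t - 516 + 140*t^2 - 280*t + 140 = 154*t^2 + 275*t - 924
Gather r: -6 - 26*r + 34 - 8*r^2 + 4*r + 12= -8*r^2 - 22*r + 40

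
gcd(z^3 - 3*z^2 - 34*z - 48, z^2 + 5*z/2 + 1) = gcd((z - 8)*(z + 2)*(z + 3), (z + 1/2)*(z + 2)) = z + 2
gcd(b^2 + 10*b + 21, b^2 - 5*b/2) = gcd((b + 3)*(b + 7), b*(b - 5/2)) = 1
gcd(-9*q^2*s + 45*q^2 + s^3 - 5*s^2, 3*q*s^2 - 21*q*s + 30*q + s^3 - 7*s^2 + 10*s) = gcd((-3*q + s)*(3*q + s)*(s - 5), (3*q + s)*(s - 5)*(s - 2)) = 3*q*s - 15*q + s^2 - 5*s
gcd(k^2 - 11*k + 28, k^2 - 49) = k - 7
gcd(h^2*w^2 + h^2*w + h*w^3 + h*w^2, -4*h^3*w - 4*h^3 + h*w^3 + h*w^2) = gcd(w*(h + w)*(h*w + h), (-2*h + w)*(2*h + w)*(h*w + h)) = h*w + h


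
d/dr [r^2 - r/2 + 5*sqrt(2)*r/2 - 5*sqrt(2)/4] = 2*r - 1/2 + 5*sqrt(2)/2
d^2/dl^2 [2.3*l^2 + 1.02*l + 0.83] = 4.60000000000000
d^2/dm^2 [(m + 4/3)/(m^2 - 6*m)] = 2*(m^3 + 4*m^2 - 24*m + 48)/(m^3*(m^3 - 18*m^2 + 108*m - 216))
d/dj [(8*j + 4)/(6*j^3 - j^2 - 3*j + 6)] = 4*(-24*j^3 - 16*j^2 + 2*j + 15)/(36*j^6 - 12*j^5 - 35*j^4 + 78*j^3 - 3*j^2 - 36*j + 36)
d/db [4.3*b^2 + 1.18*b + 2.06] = 8.6*b + 1.18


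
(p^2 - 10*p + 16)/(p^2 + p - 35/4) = 4*(p^2 - 10*p + 16)/(4*p^2 + 4*p - 35)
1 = 1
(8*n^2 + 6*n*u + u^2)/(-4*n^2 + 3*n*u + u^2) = (2*n + u)/(-n + u)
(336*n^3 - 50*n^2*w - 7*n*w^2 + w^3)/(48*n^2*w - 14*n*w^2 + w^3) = (7*n + w)/w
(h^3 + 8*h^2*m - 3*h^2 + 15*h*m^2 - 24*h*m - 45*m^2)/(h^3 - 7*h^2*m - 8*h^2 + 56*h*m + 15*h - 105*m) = (h^2 + 8*h*m + 15*m^2)/(h^2 - 7*h*m - 5*h + 35*m)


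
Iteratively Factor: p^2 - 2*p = (p)*(p - 2)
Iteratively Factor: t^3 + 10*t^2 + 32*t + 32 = (t + 2)*(t^2 + 8*t + 16) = (t + 2)*(t + 4)*(t + 4)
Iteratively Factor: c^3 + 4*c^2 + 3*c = (c)*(c^2 + 4*c + 3) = c*(c + 3)*(c + 1)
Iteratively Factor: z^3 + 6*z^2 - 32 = (z + 4)*(z^2 + 2*z - 8) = (z + 4)^2*(z - 2)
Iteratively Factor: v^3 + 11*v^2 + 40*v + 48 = (v + 3)*(v^2 + 8*v + 16) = (v + 3)*(v + 4)*(v + 4)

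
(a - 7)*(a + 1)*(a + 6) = a^3 - 43*a - 42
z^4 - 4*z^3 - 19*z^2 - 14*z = z*(z - 7)*(z + 1)*(z + 2)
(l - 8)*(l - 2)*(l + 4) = l^3 - 6*l^2 - 24*l + 64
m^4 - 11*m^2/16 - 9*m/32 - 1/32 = (m - 1)*(m + 1/4)^2*(m + 1/2)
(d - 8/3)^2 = d^2 - 16*d/3 + 64/9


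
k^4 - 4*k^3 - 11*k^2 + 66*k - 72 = (k - 3)^2*(k - 2)*(k + 4)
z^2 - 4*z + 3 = (z - 3)*(z - 1)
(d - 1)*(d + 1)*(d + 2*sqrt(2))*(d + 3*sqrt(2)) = d^4 + 5*sqrt(2)*d^3 + 11*d^2 - 5*sqrt(2)*d - 12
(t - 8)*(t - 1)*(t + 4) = t^3 - 5*t^2 - 28*t + 32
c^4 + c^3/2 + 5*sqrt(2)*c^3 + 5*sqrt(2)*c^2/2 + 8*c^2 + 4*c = c*(c + 1/2)*(c + sqrt(2))*(c + 4*sqrt(2))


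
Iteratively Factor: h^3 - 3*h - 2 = (h + 1)*(h^2 - h - 2) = (h - 2)*(h + 1)*(h + 1)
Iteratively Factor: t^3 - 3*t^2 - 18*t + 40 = (t - 2)*(t^2 - t - 20) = (t - 5)*(t - 2)*(t + 4)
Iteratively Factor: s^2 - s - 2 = (s - 2)*(s + 1)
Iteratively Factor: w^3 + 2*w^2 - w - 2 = (w - 1)*(w^2 + 3*w + 2) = (w - 1)*(w + 2)*(w + 1)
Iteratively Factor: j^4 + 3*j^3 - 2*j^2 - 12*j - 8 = (j - 2)*(j^3 + 5*j^2 + 8*j + 4) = (j - 2)*(j + 2)*(j^2 + 3*j + 2) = (j - 2)*(j + 1)*(j + 2)*(j + 2)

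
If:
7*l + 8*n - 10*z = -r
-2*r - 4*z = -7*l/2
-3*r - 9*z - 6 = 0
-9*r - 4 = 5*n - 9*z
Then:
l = -1376/1421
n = 122/203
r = -220/203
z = -62/203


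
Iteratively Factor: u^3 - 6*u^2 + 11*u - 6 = (u - 2)*(u^2 - 4*u + 3) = (u - 3)*(u - 2)*(u - 1)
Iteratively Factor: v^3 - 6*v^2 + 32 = (v - 4)*(v^2 - 2*v - 8) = (v - 4)*(v + 2)*(v - 4)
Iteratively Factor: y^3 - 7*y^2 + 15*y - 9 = (y - 3)*(y^2 - 4*y + 3) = (y - 3)^2*(y - 1)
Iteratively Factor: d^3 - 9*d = (d)*(d^2 - 9) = d*(d - 3)*(d + 3)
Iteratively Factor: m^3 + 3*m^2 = (m)*(m^2 + 3*m) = m^2*(m + 3)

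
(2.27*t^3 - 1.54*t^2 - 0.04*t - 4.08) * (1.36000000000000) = 3.0872*t^3 - 2.0944*t^2 - 0.0544*t - 5.5488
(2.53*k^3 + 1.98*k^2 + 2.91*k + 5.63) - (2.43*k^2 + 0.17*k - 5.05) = 2.53*k^3 - 0.45*k^2 + 2.74*k + 10.68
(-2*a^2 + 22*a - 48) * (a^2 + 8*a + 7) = -2*a^4 + 6*a^3 + 114*a^2 - 230*a - 336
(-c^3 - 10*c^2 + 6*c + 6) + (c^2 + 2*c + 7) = -c^3 - 9*c^2 + 8*c + 13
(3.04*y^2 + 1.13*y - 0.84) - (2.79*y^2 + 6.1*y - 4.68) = 0.25*y^2 - 4.97*y + 3.84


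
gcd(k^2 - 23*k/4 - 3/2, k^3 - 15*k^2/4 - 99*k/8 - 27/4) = k - 6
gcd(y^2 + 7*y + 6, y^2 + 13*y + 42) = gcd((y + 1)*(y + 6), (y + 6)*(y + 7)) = y + 6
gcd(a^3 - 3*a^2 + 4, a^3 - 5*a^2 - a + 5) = a + 1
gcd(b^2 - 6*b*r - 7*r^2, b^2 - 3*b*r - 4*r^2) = b + r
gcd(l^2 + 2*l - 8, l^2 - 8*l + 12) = l - 2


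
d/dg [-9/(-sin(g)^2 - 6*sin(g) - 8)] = -18*(sin(g) + 3)*cos(g)/(sin(g)^2 + 6*sin(g) + 8)^2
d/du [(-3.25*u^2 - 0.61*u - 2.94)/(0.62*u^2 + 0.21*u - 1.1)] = (-0.3043*u^2 + 10.7956*u + 1.2884)/(0.3844*u^4 + 0.2604*u^3 - 1.3199*u^2 - 0.462*u + 1.21)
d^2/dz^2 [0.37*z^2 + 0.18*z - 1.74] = 0.740000000000000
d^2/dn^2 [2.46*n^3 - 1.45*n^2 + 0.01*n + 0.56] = 14.76*n - 2.9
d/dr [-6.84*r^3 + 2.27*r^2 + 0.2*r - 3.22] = -20.52*r^2 + 4.54*r + 0.2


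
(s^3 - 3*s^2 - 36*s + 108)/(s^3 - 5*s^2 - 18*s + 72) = (s + 6)/(s + 4)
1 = 1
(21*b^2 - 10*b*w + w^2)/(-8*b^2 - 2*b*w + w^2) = (-21*b^2 + 10*b*w - w^2)/(8*b^2 + 2*b*w - w^2)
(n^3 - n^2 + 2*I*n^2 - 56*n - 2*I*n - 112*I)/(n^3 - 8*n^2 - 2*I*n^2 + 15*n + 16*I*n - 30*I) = (n^3 + n^2*(-1 + 2*I) - 2*n*(28 + I) - 112*I)/(n^3 - 2*n^2*(4 + I) + n*(15 + 16*I) - 30*I)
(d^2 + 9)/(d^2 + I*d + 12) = (d + 3*I)/(d + 4*I)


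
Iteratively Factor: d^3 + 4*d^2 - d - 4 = (d + 4)*(d^2 - 1) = (d + 1)*(d + 4)*(d - 1)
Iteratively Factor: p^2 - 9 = (p - 3)*(p + 3)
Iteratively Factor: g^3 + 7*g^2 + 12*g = (g + 4)*(g^2 + 3*g) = (g + 3)*(g + 4)*(g)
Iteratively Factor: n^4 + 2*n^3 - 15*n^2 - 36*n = (n + 3)*(n^3 - n^2 - 12*n) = n*(n + 3)*(n^2 - n - 12) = n*(n - 4)*(n + 3)*(n + 3)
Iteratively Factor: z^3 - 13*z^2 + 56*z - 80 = (z - 4)*(z^2 - 9*z + 20) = (z - 5)*(z - 4)*(z - 4)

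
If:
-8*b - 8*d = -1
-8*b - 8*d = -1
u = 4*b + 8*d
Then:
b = 1/4 - u/4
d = u/4 - 1/8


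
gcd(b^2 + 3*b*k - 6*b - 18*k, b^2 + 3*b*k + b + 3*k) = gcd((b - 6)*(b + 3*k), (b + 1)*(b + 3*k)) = b + 3*k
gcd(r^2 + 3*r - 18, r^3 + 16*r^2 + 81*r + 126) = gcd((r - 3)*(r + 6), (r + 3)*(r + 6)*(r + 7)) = r + 6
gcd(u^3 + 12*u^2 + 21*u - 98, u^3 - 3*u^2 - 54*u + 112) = u^2 + 5*u - 14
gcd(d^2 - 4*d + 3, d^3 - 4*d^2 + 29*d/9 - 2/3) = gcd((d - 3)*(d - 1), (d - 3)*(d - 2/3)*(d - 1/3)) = d - 3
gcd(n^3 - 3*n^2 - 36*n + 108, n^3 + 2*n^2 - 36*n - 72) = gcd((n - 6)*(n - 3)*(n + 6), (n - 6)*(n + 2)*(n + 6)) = n^2 - 36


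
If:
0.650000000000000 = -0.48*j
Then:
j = -1.35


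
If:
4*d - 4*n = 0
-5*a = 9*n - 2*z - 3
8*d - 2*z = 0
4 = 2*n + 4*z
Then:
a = 5/9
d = 2/9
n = 2/9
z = 8/9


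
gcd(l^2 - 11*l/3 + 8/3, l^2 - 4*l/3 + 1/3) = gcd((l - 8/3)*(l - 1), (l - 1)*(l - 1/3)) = l - 1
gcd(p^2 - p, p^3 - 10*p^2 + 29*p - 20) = p - 1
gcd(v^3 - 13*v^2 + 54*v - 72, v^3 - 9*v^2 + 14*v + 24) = v^2 - 10*v + 24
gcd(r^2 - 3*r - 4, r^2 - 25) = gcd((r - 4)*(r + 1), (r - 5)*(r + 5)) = 1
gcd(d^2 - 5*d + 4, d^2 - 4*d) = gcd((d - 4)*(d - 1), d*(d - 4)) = d - 4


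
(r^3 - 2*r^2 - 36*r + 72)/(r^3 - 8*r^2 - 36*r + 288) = (r - 2)/(r - 8)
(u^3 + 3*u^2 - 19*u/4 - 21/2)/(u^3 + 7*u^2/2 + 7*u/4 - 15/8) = 2*(2*u^2 + 3*u - 14)/(4*u^2 + 8*u - 5)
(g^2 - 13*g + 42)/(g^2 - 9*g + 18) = (g - 7)/(g - 3)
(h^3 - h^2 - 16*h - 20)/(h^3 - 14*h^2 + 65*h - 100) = (h^2 + 4*h + 4)/(h^2 - 9*h + 20)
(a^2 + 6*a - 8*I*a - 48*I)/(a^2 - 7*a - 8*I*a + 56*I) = (a + 6)/(a - 7)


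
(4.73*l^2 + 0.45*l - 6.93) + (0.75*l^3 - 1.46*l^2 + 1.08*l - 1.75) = 0.75*l^3 + 3.27*l^2 + 1.53*l - 8.68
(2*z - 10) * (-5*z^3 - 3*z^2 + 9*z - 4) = -10*z^4 + 44*z^3 + 48*z^2 - 98*z + 40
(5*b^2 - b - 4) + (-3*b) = 5*b^2 - 4*b - 4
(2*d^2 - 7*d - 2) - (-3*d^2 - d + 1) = 5*d^2 - 6*d - 3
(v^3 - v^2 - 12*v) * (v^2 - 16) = v^5 - v^4 - 28*v^3 + 16*v^2 + 192*v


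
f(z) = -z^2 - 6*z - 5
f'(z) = -2*z - 6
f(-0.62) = -1.66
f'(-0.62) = -4.76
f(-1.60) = 2.04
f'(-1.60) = -2.80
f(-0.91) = -0.37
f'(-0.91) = -4.18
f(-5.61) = -2.81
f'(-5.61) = 5.22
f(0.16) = -5.99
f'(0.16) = -6.32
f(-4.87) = 0.50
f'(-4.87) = 3.74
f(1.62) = -17.34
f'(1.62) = -9.24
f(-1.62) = 2.10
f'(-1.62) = -2.76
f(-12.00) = -77.00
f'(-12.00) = 18.00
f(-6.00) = -5.00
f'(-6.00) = 6.00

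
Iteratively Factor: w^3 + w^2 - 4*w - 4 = (w + 2)*(w^2 - w - 2) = (w - 2)*(w + 2)*(w + 1)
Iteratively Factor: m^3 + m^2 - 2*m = (m - 1)*(m^2 + 2*m) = (m - 1)*(m + 2)*(m)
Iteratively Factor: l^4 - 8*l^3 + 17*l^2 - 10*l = (l - 5)*(l^3 - 3*l^2 + 2*l) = l*(l - 5)*(l^2 - 3*l + 2) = l*(l - 5)*(l - 2)*(l - 1)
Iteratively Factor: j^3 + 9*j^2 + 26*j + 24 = (j + 2)*(j^2 + 7*j + 12) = (j + 2)*(j + 3)*(j + 4)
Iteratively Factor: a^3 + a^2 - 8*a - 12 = (a + 2)*(a^2 - a - 6) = (a + 2)^2*(a - 3)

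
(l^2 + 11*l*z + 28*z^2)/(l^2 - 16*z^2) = (-l - 7*z)/(-l + 4*z)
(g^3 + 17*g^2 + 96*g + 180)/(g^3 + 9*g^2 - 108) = (g + 5)/(g - 3)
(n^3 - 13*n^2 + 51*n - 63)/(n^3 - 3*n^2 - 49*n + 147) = (n - 3)/(n + 7)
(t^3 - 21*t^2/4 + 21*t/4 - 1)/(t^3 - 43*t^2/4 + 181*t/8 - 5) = 2*(t^2 - 5*t + 4)/(2*t^2 - 21*t + 40)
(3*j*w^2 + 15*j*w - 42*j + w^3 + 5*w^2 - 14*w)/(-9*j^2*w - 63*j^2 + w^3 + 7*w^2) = (w - 2)/(-3*j + w)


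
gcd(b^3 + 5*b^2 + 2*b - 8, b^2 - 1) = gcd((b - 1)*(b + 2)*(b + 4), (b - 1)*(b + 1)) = b - 1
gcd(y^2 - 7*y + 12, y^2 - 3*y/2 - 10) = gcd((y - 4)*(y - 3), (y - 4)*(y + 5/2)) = y - 4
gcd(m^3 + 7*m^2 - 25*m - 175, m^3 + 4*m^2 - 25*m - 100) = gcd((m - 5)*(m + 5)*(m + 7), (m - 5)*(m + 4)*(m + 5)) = m^2 - 25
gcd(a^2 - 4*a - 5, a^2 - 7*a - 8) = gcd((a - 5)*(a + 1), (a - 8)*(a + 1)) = a + 1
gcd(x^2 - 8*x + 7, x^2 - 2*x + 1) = x - 1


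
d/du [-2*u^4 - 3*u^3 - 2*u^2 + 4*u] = -8*u^3 - 9*u^2 - 4*u + 4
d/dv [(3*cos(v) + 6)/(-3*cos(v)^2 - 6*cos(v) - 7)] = 3*(3*sin(v)^2 - 12*cos(v) - 8)*sin(v)/(3*cos(v)^2 + 6*cos(v) + 7)^2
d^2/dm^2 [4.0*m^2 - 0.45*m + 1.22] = 8.00000000000000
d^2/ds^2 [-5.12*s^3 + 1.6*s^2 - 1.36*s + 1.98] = 3.2 - 30.72*s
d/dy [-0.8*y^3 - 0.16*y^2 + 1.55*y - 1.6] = -2.4*y^2 - 0.32*y + 1.55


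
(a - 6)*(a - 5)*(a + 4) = a^3 - 7*a^2 - 14*a + 120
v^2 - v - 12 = (v - 4)*(v + 3)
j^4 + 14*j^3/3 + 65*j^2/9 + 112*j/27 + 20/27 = (j + 1/3)*(j + 2/3)*(j + 5/3)*(j + 2)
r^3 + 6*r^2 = r^2*(r + 6)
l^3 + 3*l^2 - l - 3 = (l - 1)*(l + 1)*(l + 3)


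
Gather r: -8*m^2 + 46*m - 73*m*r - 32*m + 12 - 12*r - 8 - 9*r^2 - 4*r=-8*m^2 + 14*m - 9*r^2 + r*(-73*m - 16) + 4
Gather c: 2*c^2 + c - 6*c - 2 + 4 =2*c^2 - 5*c + 2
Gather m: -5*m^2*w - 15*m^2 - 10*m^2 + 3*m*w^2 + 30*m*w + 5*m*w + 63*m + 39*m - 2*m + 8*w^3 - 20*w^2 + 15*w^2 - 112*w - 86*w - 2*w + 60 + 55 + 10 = m^2*(-5*w - 25) + m*(3*w^2 + 35*w + 100) + 8*w^3 - 5*w^2 - 200*w + 125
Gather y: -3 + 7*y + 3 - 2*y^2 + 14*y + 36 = -2*y^2 + 21*y + 36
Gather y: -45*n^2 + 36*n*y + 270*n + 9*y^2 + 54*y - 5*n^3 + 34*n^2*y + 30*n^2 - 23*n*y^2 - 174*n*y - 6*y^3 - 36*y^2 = -5*n^3 - 15*n^2 + 270*n - 6*y^3 + y^2*(-23*n - 27) + y*(34*n^2 - 138*n + 54)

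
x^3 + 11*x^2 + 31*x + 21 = (x + 1)*(x + 3)*(x + 7)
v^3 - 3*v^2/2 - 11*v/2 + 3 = (v - 3)*(v - 1/2)*(v + 2)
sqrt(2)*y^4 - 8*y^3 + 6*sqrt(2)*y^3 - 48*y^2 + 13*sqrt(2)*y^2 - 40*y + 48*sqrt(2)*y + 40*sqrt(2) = (y + 5)*(y - 2*sqrt(2))^2*(sqrt(2)*y + sqrt(2))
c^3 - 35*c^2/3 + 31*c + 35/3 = (c - 7)*(c - 5)*(c + 1/3)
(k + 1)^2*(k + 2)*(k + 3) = k^4 + 7*k^3 + 17*k^2 + 17*k + 6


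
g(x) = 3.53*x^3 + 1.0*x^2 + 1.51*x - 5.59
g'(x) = 10.59*x^2 + 2.0*x + 1.51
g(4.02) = 245.97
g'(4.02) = 180.69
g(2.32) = 47.38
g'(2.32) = 63.15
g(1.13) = 2.49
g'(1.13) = 17.29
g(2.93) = 96.21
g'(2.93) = 98.28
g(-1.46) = -16.65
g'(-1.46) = 21.16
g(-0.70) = -7.37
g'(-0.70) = 5.30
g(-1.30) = -13.62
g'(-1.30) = 16.81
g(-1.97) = -31.67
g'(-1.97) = 38.67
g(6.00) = 801.95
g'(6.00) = 394.75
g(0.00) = -5.59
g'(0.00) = 1.51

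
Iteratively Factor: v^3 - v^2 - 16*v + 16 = (v - 4)*(v^2 + 3*v - 4) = (v - 4)*(v + 4)*(v - 1)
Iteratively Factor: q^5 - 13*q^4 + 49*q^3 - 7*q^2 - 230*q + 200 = (q - 5)*(q^4 - 8*q^3 + 9*q^2 + 38*q - 40) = (q - 5)*(q - 4)*(q^3 - 4*q^2 - 7*q + 10) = (q - 5)^2*(q - 4)*(q^2 + q - 2) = (q - 5)^2*(q - 4)*(q + 2)*(q - 1)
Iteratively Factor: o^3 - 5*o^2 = (o)*(o^2 - 5*o) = o*(o - 5)*(o)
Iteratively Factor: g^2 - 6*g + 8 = (g - 2)*(g - 4)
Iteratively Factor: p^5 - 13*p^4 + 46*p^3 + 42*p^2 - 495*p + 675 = (p + 3)*(p^4 - 16*p^3 + 94*p^2 - 240*p + 225) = (p - 5)*(p + 3)*(p^3 - 11*p^2 + 39*p - 45) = (p - 5)*(p - 3)*(p + 3)*(p^2 - 8*p + 15) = (p - 5)^2*(p - 3)*(p + 3)*(p - 3)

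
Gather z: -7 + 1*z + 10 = z + 3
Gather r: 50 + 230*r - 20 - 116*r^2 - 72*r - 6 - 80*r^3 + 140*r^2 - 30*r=-80*r^3 + 24*r^2 + 128*r + 24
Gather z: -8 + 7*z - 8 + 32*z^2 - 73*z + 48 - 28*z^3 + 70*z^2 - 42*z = -28*z^3 + 102*z^2 - 108*z + 32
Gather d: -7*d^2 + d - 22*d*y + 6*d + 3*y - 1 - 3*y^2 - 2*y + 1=-7*d^2 + d*(7 - 22*y) - 3*y^2 + y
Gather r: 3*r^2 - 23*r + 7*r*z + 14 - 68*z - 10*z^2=3*r^2 + r*(7*z - 23) - 10*z^2 - 68*z + 14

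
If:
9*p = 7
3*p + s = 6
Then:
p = 7/9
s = 11/3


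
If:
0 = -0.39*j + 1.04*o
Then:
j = 2.66666666666667*o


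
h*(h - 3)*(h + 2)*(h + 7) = h^4 + 6*h^3 - 13*h^2 - 42*h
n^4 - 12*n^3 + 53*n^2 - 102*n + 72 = (n - 4)*(n - 3)^2*(n - 2)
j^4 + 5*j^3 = j^3*(j + 5)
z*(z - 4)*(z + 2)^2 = z^4 - 12*z^2 - 16*z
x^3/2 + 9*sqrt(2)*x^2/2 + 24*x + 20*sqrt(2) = (x/2 + sqrt(2))*(x + 2*sqrt(2))*(x + 5*sqrt(2))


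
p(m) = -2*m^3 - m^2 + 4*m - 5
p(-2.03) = -0.51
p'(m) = -6*m^2 - 2*m + 4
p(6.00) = -449.00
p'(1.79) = -18.80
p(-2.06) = 0.00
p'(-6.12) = -208.49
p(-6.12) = 391.51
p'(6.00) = -224.00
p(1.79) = -12.51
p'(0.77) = -1.10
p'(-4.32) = -99.33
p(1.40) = -6.85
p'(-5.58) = -171.66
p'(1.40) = -10.56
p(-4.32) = 120.30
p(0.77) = -3.43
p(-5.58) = 289.03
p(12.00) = -3557.00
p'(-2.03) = -16.67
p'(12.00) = -884.00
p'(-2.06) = -17.34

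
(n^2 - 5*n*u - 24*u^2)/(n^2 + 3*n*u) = (n - 8*u)/n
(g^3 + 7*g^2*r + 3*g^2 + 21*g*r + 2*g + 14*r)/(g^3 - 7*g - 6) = (g + 7*r)/(g - 3)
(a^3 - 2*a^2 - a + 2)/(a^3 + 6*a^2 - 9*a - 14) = (a - 1)/(a + 7)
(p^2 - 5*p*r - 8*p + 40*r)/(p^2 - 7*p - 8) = (p - 5*r)/(p + 1)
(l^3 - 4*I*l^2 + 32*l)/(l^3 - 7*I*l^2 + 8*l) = (l + 4*I)/(l + I)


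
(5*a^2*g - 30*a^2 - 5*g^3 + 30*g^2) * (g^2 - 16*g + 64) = 5*a^2*g^3 - 110*a^2*g^2 + 800*a^2*g - 1920*a^2 - 5*g^5 + 110*g^4 - 800*g^3 + 1920*g^2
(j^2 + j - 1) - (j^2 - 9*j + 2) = 10*j - 3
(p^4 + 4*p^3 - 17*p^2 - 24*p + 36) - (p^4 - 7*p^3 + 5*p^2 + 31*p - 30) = 11*p^3 - 22*p^2 - 55*p + 66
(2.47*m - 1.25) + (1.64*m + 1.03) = 4.11*m - 0.22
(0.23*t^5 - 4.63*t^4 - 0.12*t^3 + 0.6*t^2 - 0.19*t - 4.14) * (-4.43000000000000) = -1.0189*t^5 + 20.5109*t^4 + 0.5316*t^3 - 2.658*t^2 + 0.8417*t + 18.3402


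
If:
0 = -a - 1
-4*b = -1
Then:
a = -1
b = 1/4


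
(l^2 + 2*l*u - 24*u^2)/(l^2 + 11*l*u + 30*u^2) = (l - 4*u)/(l + 5*u)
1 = 1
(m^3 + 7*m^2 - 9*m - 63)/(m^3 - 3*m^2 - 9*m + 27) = (m + 7)/(m - 3)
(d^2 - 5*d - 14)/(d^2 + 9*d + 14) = (d - 7)/(d + 7)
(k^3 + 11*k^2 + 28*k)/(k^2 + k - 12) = k*(k + 7)/(k - 3)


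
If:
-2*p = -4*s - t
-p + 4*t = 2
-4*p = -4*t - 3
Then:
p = 5/3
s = 29/48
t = 11/12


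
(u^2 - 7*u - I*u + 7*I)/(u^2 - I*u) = (u - 7)/u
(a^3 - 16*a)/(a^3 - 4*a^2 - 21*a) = (16 - a^2)/(-a^2 + 4*a + 21)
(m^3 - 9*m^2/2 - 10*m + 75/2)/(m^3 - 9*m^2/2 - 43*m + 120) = (m^2 - 2*m - 15)/(m^2 - 2*m - 48)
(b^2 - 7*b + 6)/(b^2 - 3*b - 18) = (b - 1)/(b + 3)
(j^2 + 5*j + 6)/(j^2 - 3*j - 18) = (j + 2)/(j - 6)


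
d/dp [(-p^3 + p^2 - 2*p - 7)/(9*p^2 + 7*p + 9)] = (-9*p^4 - 14*p^3 - 2*p^2 + 144*p + 31)/(81*p^4 + 126*p^3 + 211*p^2 + 126*p + 81)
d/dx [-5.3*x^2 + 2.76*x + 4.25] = 2.76 - 10.6*x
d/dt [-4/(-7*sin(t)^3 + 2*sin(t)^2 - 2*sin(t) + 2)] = 4*(-21*sin(t)^2 + 4*sin(t) - 2)*cos(t)/(7*sin(t)^3 - 2*sin(t)^2 + 2*sin(t) - 2)^2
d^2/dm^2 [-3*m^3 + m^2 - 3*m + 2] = 2 - 18*m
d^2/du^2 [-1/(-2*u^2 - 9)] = 12*(2*u^2 - 3)/(2*u^2 + 9)^3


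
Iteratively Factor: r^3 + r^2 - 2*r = (r - 1)*(r^2 + 2*r) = (r - 1)*(r + 2)*(r)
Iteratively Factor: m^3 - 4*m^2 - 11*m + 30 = (m + 3)*(m^2 - 7*m + 10) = (m - 2)*(m + 3)*(m - 5)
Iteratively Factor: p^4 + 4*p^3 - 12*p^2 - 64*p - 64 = (p + 2)*(p^3 + 2*p^2 - 16*p - 32) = (p + 2)^2*(p^2 - 16) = (p - 4)*(p + 2)^2*(p + 4)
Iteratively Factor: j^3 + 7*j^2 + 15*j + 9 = (j + 3)*(j^2 + 4*j + 3) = (j + 1)*(j + 3)*(j + 3)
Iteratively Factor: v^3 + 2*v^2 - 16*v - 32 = (v + 2)*(v^2 - 16) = (v + 2)*(v + 4)*(v - 4)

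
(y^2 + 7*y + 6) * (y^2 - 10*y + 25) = y^4 - 3*y^3 - 39*y^2 + 115*y + 150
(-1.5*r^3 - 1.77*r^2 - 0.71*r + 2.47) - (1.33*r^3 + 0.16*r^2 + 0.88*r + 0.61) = -2.83*r^3 - 1.93*r^2 - 1.59*r + 1.86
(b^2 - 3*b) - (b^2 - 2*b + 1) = -b - 1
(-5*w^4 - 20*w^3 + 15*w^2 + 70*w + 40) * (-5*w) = 25*w^5 + 100*w^4 - 75*w^3 - 350*w^2 - 200*w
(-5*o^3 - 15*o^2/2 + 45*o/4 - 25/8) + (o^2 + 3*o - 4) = -5*o^3 - 13*o^2/2 + 57*o/4 - 57/8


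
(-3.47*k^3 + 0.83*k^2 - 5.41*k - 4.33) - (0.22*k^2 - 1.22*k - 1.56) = -3.47*k^3 + 0.61*k^2 - 4.19*k - 2.77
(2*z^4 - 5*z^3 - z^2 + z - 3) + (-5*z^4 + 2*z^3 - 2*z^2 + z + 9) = -3*z^4 - 3*z^3 - 3*z^2 + 2*z + 6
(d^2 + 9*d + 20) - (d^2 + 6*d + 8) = 3*d + 12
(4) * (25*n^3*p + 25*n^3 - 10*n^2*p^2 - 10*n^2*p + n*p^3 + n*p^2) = 100*n^3*p + 100*n^3 - 40*n^2*p^2 - 40*n^2*p + 4*n*p^3 + 4*n*p^2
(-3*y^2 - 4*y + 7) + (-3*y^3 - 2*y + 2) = -3*y^3 - 3*y^2 - 6*y + 9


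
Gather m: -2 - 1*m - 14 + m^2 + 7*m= m^2 + 6*m - 16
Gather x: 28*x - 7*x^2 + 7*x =-7*x^2 + 35*x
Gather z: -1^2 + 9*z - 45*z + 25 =24 - 36*z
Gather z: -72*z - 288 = -72*z - 288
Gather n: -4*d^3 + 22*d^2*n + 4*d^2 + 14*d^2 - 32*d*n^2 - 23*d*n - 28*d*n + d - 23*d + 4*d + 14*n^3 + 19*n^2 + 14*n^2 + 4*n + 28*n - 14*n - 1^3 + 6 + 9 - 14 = -4*d^3 + 18*d^2 - 18*d + 14*n^3 + n^2*(33 - 32*d) + n*(22*d^2 - 51*d + 18)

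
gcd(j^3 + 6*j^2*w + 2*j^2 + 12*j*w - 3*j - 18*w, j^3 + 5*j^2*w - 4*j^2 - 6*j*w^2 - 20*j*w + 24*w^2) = j + 6*w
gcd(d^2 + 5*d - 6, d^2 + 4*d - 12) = d + 6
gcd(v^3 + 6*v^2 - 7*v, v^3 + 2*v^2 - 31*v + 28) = v^2 + 6*v - 7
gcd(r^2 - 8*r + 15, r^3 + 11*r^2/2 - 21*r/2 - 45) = r - 3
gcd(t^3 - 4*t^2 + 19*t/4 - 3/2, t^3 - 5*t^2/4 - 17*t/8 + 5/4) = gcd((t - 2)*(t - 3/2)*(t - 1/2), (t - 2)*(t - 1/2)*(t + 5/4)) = t^2 - 5*t/2 + 1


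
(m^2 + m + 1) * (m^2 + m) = m^4 + 2*m^3 + 2*m^2 + m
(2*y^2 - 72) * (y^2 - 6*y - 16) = 2*y^4 - 12*y^3 - 104*y^2 + 432*y + 1152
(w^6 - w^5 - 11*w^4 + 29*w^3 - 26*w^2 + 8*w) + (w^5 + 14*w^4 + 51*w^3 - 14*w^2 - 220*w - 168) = w^6 + 3*w^4 + 80*w^3 - 40*w^2 - 212*w - 168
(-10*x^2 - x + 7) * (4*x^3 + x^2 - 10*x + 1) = -40*x^5 - 14*x^4 + 127*x^3 + 7*x^2 - 71*x + 7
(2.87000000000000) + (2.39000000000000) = 5.26000000000000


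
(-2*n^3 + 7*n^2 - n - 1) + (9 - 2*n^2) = -2*n^3 + 5*n^2 - n + 8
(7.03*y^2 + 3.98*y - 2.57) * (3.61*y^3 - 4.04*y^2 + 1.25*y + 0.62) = 25.3783*y^5 - 14.0334*y^4 - 16.5694*y^3 + 19.7164*y^2 - 0.7449*y - 1.5934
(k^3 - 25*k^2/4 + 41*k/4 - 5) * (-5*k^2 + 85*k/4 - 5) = -5*k^5 + 105*k^4/2 - 3025*k^3/16 + 4385*k^2/16 - 315*k/2 + 25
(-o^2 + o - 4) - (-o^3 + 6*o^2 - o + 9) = o^3 - 7*o^2 + 2*o - 13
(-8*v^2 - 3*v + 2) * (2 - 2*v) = 16*v^3 - 10*v^2 - 10*v + 4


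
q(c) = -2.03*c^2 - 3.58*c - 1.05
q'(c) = -4.06*c - 3.58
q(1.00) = -6.66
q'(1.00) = -7.64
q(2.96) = -29.43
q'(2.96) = -15.60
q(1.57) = -11.67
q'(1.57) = -9.95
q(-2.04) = -2.19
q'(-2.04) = 4.70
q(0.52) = -3.46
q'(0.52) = -5.69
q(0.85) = -5.56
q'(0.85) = -7.03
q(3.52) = -38.80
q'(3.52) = -17.87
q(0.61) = -3.99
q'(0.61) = -6.06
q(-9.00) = -133.26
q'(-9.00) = 32.96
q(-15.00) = -404.10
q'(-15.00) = 57.32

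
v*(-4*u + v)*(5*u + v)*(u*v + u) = -20*u^3*v^2 - 20*u^3*v + u^2*v^3 + u^2*v^2 + u*v^4 + u*v^3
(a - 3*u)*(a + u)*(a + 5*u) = a^3 + 3*a^2*u - 13*a*u^2 - 15*u^3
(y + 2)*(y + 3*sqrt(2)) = y^2 + 2*y + 3*sqrt(2)*y + 6*sqrt(2)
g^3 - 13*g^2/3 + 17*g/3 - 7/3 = (g - 7/3)*(g - 1)^2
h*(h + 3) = h^2 + 3*h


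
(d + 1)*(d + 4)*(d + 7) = d^3 + 12*d^2 + 39*d + 28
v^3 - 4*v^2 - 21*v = v*(v - 7)*(v + 3)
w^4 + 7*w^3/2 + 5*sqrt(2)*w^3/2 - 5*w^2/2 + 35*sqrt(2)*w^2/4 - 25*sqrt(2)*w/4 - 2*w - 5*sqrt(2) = (w - 1)*(w + 1/2)*(w + 4)*(w + 5*sqrt(2)/2)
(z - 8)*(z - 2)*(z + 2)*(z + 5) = z^4 - 3*z^3 - 44*z^2 + 12*z + 160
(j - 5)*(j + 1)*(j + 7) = j^3 + 3*j^2 - 33*j - 35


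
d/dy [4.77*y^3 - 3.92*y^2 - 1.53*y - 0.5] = 14.31*y^2 - 7.84*y - 1.53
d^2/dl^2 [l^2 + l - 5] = 2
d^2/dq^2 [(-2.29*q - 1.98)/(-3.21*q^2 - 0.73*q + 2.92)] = ((2.29*q + 1.98)*(6.42*q + 0.73)*(12.84*q + 1.46) - (44.1054*q + 16.055)*(3.21*q^2 + 0.73*q - 2.92))/(3.21*q^2 + 0.73*q - 2.92)^3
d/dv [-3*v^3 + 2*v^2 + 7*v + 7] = -9*v^2 + 4*v + 7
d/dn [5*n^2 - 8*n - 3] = 10*n - 8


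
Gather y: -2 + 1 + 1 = 0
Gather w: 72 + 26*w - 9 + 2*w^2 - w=2*w^2 + 25*w + 63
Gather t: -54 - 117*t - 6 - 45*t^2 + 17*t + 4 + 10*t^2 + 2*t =-35*t^2 - 98*t - 56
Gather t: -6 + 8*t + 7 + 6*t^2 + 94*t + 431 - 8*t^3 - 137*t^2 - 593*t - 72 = -8*t^3 - 131*t^2 - 491*t + 360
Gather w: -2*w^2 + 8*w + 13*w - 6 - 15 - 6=-2*w^2 + 21*w - 27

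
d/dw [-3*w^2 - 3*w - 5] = -6*w - 3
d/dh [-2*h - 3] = -2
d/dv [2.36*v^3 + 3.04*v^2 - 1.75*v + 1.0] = 7.08*v^2 + 6.08*v - 1.75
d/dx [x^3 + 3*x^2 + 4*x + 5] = 3*x^2 + 6*x + 4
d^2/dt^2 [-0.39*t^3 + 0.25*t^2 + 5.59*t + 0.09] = 0.5 - 2.34*t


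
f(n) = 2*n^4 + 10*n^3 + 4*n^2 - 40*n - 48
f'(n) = 8*n^3 + 30*n^2 + 8*n - 40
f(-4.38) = 99.74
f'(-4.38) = -171.73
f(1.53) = -53.06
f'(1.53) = 71.12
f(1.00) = -72.00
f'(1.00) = 6.00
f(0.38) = -62.03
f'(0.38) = -32.19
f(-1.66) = -1.13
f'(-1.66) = -7.21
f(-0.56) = -25.91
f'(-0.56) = -36.48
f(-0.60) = -24.46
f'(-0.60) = -35.73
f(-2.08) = -0.05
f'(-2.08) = 1.16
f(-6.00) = 768.00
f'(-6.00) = -736.00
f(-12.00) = 25200.00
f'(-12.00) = -9640.00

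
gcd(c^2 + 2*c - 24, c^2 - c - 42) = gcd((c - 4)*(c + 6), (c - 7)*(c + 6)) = c + 6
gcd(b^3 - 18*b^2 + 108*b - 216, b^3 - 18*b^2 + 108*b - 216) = b^3 - 18*b^2 + 108*b - 216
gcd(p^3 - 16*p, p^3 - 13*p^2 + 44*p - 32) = p - 4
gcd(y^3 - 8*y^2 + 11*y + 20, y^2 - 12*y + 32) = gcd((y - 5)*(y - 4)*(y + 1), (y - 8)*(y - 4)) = y - 4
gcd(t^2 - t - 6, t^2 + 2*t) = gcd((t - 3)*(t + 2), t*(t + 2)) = t + 2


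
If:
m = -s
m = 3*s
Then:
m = 0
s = 0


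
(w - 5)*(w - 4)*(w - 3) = w^3 - 12*w^2 + 47*w - 60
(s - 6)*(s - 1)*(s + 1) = s^3 - 6*s^2 - s + 6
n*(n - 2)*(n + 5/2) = n^3 + n^2/2 - 5*n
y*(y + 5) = y^2 + 5*y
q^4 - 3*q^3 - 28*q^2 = q^2*(q - 7)*(q + 4)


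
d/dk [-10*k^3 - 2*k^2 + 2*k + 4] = -30*k^2 - 4*k + 2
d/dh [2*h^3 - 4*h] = 6*h^2 - 4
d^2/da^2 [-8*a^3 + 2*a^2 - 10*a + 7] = 4 - 48*a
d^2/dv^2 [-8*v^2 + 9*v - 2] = -16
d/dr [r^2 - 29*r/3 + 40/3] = 2*r - 29/3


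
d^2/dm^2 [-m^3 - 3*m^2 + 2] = -6*m - 6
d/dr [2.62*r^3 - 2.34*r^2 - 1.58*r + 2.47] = 7.86*r^2 - 4.68*r - 1.58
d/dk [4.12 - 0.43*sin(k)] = -0.43*cos(k)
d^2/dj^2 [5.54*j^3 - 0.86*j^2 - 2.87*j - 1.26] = 33.24*j - 1.72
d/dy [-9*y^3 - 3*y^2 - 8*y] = -27*y^2 - 6*y - 8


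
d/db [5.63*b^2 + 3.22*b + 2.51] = 11.26*b + 3.22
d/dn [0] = 0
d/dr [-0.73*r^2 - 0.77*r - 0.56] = -1.46*r - 0.77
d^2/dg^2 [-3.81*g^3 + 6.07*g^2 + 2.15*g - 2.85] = 12.14 - 22.86*g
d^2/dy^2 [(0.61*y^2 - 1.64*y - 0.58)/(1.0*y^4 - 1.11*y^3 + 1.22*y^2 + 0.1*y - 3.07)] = (3.66*y^8 - 23.7426*y^7 + 17.541162*y^6 - 5.54666399999999*y^5 + 38.348172*y^4 - 122.857654*y^3 + 54.611148*y^2 - 25.4205*y + 6.135154)/(1.0*y^12 - 3.33*y^11 + 7.3563*y^10 - 9.192831*y^9 - 0.901313999999999*y^8 + 16.591458*y^7 - 32.786713*y^6 + 23.515584*y^5 + 16.647756*y^4 - 33.631157*y^3 + 34.403034*y^2 + 2.82747*y - 28.934443)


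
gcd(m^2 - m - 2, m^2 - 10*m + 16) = m - 2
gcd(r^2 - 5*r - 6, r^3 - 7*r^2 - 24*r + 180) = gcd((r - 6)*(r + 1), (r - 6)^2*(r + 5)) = r - 6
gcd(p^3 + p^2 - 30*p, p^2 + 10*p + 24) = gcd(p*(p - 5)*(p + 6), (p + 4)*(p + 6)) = p + 6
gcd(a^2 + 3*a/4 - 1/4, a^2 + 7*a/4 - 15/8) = 1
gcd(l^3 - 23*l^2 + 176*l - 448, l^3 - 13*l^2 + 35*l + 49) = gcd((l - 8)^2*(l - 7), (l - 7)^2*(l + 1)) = l - 7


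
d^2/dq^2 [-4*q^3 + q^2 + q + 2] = 2 - 24*q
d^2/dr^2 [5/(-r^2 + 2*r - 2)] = 10*(r^2 - 2*r - 4*(r - 1)^2 + 2)/(r^2 - 2*r + 2)^3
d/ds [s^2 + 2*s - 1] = 2*s + 2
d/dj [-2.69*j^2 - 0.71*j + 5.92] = -5.38*j - 0.71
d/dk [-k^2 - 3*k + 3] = -2*k - 3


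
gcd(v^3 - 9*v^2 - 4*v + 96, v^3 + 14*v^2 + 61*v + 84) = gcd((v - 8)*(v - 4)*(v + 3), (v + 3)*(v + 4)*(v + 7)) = v + 3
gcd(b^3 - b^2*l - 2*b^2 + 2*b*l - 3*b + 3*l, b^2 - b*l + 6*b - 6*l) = b - l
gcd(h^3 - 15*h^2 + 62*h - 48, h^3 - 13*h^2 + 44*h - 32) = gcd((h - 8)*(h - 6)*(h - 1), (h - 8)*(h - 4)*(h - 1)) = h^2 - 9*h + 8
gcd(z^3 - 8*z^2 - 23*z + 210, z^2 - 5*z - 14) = z - 7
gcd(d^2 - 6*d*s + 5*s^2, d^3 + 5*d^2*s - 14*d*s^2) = 1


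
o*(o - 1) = o^2 - o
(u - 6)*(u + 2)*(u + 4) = u^3 - 28*u - 48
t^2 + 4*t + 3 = (t + 1)*(t + 3)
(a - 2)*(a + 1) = a^2 - a - 2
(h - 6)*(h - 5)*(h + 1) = h^3 - 10*h^2 + 19*h + 30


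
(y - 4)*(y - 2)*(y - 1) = y^3 - 7*y^2 + 14*y - 8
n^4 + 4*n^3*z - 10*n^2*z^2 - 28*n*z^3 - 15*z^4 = (n - 3*z)*(n + z)^2*(n + 5*z)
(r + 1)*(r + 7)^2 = r^3 + 15*r^2 + 63*r + 49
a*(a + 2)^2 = a^3 + 4*a^2 + 4*a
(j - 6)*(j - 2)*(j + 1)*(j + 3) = j^4 - 4*j^3 - 17*j^2 + 24*j + 36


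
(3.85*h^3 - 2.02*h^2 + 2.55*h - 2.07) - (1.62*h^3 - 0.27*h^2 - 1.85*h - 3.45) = 2.23*h^3 - 1.75*h^2 + 4.4*h + 1.38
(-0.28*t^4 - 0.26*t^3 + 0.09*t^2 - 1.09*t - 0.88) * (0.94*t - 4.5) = -0.2632*t^5 + 1.0156*t^4 + 1.2546*t^3 - 1.4296*t^2 + 4.0778*t + 3.96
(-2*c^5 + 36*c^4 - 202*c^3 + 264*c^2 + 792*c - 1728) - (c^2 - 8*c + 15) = -2*c^5 + 36*c^4 - 202*c^3 + 263*c^2 + 800*c - 1743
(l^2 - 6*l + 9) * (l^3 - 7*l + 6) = l^5 - 6*l^4 + 2*l^3 + 48*l^2 - 99*l + 54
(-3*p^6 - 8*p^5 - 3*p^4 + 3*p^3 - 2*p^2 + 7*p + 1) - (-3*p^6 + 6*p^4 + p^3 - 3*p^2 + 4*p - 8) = -8*p^5 - 9*p^4 + 2*p^3 + p^2 + 3*p + 9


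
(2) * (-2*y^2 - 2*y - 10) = -4*y^2 - 4*y - 20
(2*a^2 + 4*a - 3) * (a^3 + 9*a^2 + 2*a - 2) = 2*a^5 + 22*a^4 + 37*a^3 - 23*a^2 - 14*a + 6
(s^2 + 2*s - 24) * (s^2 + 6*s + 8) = s^4 + 8*s^3 - 4*s^2 - 128*s - 192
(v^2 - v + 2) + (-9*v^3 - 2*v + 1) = -9*v^3 + v^2 - 3*v + 3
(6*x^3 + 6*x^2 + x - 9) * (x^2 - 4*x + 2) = 6*x^5 - 18*x^4 - 11*x^3 - x^2 + 38*x - 18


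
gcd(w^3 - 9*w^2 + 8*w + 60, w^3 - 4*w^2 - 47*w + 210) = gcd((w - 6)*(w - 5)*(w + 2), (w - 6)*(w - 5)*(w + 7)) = w^2 - 11*w + 30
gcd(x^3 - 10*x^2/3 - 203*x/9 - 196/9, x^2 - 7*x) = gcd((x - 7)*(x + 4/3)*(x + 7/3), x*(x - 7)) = x - 7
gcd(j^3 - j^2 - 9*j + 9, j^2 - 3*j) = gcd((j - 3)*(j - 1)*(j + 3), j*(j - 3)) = j - 3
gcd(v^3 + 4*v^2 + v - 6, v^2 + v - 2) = v^2 + v - 2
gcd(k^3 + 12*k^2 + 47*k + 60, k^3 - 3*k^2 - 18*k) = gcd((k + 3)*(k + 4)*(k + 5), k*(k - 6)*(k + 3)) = k + 3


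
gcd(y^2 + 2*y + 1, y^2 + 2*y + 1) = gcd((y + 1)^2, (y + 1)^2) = y^2 + 2*y + 1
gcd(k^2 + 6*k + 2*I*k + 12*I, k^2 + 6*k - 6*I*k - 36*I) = k + 6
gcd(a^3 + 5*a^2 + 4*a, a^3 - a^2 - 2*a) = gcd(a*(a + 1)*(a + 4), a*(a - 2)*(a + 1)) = a^2 + a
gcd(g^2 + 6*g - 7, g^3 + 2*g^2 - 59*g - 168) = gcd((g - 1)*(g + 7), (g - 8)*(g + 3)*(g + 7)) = g + 7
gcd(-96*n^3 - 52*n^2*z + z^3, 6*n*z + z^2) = 6*n + z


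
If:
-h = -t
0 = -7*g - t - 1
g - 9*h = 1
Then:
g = -1/8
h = -1/8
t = -1/8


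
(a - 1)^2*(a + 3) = a^3 + a^2 - 5*a + 3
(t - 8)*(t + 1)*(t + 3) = t^3 - 4*t^2 - 29*t - 24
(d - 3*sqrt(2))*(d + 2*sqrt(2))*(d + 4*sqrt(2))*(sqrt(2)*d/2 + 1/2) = sqrt(2)*d^4/2 + 7*d^3/2 - 17*sqrt(2)*d^2/2 - 58*d - 24*sqrt(2)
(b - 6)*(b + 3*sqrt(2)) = b^2 - 6*b + 3*sqrt(2)*b - 18*sqrt(2)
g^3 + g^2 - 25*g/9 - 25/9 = (g - 5/3)*(g + 1)*(g + 5/3)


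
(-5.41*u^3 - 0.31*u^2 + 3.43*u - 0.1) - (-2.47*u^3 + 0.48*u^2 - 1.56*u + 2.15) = -2.94*u^3 - 0.79*u^2 + 4.99*u - 2.25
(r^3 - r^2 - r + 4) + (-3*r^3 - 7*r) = -2*r^3 - r^2 - 8*r + 4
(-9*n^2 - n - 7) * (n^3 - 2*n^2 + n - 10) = -9*n^5 + 17*n^4 - 14*n^3 + 103*n^2 + 3*n + 70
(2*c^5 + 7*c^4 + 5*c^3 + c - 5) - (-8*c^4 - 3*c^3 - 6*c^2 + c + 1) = 2*c^5 + 15*c^4 + 8*c^3 + 6*c^2 - 6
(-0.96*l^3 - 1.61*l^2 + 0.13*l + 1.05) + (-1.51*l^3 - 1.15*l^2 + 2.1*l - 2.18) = -2.47*l^3 - 2.76*l^2 + 2.23*l - 1.13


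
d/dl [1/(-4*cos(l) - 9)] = -4*sin(l)/(4*cos(l) + 9)^2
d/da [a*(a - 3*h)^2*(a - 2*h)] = 4*a^3 - 24*a^2*h + 42*a*h^2 - 18*h^3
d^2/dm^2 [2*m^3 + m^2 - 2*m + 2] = 12*m + 2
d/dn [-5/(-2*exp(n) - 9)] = -10*exp(n)/(2*exp(n) + 9)^2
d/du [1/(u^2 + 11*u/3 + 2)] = 3*(-6*u - 11)/(3*u^2 + 11*u + 6)^2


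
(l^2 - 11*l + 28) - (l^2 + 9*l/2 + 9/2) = 47/2 - 31*l/2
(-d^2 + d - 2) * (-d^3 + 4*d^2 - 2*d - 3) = d^5 - 5*d^4 + 8*d^3 - 7*d^2 + d + 6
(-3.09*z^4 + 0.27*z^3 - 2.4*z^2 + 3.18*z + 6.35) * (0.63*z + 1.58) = -1.9467*z^5 - 4.7121*z^4 - 1.0854*z^3 - 1.7886*z^2 + 9.0249*z + 10.033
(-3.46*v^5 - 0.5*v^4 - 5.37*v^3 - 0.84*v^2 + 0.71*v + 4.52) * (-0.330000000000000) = 1.1418*v^5 + 0.165*v^4 + 1.7721*v^3 + 0.2772*v^2 - 0.2343*v - 1.4916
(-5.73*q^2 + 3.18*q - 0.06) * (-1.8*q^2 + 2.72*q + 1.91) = 10.314*q^4 - 21.3096*q^3 - 2.1867*q^2 + 5.9106*q - 0.1146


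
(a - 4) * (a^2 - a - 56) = a^3 - 5*a^2 - 52*a + 224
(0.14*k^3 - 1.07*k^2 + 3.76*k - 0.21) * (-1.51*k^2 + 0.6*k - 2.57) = -0.2114*k^5 + 1.6997*k^4 - 6.6794*k^3 + 5.323*k^2 - 9.7892*k + 0.5397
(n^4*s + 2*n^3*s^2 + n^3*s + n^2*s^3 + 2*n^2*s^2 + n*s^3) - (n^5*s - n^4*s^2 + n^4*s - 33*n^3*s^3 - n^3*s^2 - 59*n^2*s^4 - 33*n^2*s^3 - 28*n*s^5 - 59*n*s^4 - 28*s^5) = -n^5*s + n^4*s^2 + 33*n^3*s^3 + 3*n^3*s^2 + n^3*s + 59*n^2*s^4 + 34*n^2*s^3 + 2*n^2*s^2 + 28*n*s^5 + 59*n*s^4 + n*s^3 + 28*s^5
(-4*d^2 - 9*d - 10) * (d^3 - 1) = -4*d^5 - 9*d^4 - 10*d^3 + 4*d^2 + 9*d + 10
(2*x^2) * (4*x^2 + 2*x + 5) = 8*x^4 + 4*x^3 + 10*x^2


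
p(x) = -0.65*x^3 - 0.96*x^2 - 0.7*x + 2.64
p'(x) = -1.95*x^2 - 1.92*x - 0.7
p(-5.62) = 91.63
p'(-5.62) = -51.50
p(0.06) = 2.59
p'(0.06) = -0.82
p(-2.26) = 6.82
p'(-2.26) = -6.32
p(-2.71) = 10.42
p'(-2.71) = -9.82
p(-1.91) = 5.00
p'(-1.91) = -4.15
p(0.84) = 0.99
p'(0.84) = -3.69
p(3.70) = -46.02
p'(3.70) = -34.50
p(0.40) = 2.16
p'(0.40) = -1.78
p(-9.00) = 405.03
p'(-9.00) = -141.37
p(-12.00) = 996.00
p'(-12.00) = -258.46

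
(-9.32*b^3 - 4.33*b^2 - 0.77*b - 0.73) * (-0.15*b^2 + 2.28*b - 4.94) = 1.398*b^5 - 20.6001*b^4 + 36.2839*b^3 + 19.7441*b^2 + 2.1394*b + 3.6062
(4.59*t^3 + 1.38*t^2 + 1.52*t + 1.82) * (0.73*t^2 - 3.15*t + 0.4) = 3.3507*t^5 - 13.4511*t^4 - 1.4014*t^3 - 2.9074*t^2 - 5.125*t + 0.728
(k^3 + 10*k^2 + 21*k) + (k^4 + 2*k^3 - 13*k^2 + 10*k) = k^4 + 3*k^3 - 3*k^2 + 31*k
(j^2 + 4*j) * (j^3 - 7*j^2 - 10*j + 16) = j^5 - 3*j^4 - 38*j^3 - 24*j^2 + 64*j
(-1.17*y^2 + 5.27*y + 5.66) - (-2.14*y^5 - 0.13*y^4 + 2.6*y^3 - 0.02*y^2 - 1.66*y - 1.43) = 2.14*y^5 + 0.13*y^4 - 2.6*y^3 - 1.15*y^2 + 6.93*y + 7.09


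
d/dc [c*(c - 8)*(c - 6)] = 3*c^2 - 28*c + 48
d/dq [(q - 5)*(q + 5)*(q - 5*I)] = 3*q^2 - 10*I*q - 25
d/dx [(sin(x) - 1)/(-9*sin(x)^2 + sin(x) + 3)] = (9*sin(x)^2 - 18*sin(x) + 4)*cos(x)/(-9*sin(x)^2 + sin(x) + 3)^2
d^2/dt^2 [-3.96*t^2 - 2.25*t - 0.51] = -7.92000000000000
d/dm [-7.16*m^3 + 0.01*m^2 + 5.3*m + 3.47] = -21.48*m^2 + 0.02*m + 5.3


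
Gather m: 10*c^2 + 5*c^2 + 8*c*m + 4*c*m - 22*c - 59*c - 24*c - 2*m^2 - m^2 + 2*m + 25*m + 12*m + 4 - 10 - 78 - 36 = 15*c^2 - 105*c - 3*m^2 + m*(12*c + 39) - 120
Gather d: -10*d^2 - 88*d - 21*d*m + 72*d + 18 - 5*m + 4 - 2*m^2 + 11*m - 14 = -10*d^2 + d*(-21*m - 16) - 2*m^2 + 6*m + 8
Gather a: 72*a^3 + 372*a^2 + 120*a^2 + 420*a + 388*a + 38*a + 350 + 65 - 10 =72*a^3 + 492*a^2 + 846*a + 405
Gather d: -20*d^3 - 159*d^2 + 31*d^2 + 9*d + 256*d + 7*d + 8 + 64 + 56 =-20*d^3 - 128*d^2 + 272*d + 128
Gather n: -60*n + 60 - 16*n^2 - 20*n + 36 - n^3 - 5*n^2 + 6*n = -n^3 - 21*n^2 - 74*n + 96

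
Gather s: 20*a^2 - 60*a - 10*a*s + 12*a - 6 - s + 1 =20*a^2 - 48*a + s*(-10*a - 1) - 5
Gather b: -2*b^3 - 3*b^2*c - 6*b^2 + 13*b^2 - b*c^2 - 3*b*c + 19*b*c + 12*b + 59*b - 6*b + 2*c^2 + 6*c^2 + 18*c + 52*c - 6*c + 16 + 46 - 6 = -2*b^3 + b^2*(7 - 3*c) + b*(-c^2 + 16*c + 65) + 8*c^2 + 64*c + 56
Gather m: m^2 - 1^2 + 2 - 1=m^2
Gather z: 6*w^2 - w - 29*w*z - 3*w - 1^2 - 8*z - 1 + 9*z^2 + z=6*w^2 - 4*w + 9*z^2 + z*(-29*w - 7) - 2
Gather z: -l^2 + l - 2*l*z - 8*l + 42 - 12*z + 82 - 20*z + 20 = -l^2 - 7*l + z*(-2*l - 32) + 144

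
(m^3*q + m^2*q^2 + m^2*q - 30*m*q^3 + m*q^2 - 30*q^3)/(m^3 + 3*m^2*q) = q*(m^3 + m^2*q + m^2 - 30*m*q^2 + m*q - 30*q^2)/(m^2*(m + 3*q))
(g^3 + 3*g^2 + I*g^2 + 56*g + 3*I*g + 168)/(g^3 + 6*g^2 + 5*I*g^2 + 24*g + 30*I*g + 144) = (g^2 + g*(3 - 7*I) - 21*I)/(g^2 + 3*g*(2 - I) - 18*I)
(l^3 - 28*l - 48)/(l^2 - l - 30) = (l^2 + 6*l + 8)/(l + 5)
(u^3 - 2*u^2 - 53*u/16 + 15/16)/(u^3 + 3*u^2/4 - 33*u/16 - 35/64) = 4*(16*u^3 - 32*u^2 - 53*u + 15)/(64*u^3 + 48*u^2 - 132*u - 35)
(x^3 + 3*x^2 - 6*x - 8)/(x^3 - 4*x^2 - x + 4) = (x^2 + 2*x - 8)/(x^2 - 5*x + 4)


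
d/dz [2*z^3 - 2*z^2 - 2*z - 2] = 6*z^2 - 4*z - 2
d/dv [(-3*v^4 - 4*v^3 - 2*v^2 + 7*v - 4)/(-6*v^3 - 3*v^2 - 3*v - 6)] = (2*v^6 + 2*v^5 + 3*v^4 + 20*v^3 + 3*v^2 - 6)/(4*v^6 + 4*v^5 + 5*v^4 + 10*v^3 + 5*v^2 + 4*v + 4)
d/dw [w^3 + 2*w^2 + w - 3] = 3*w^2 + 4*w + 1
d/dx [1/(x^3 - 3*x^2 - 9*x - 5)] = 3*(-x^2 + 2*x + 3)/(-x^3 + 3*x^2 + 9*x + 5)^2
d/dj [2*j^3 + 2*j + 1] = 6*j^2 + 2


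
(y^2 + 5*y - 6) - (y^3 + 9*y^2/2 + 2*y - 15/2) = -y^3 - 7*y^2/2 + 3*y + 3/2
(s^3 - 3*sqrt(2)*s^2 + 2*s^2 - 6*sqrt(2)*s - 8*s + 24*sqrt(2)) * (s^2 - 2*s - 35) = s^5 - 3*sqrt(2)*s^4 - 47*s^3 - 54*s^2 + 141*sqrt(2)*s^2 + 162*sqrt(2)*s + 280*s - 840*sqrt(2)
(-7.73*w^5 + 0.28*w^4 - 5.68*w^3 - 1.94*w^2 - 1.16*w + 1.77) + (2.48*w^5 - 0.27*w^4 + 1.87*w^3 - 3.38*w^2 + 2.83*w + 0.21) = -5.25*w^5 + 0.01*w^4 - 3.81*w^3 - 5.32*w^2 + 1.67*w + 1.98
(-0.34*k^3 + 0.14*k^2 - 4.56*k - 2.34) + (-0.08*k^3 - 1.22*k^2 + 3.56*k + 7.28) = -0.42*k^3 - 1.08*k^2 - 1.0*k + 4.94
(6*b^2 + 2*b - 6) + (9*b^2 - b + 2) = 15*b^2 + b - 4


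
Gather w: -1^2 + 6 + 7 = 12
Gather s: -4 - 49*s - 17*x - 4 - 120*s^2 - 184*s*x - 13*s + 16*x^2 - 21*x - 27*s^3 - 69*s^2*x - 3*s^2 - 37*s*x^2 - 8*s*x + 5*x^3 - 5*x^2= -27*s^3 + s^2*(-69*x - 123) + s*(-37*x^2 - 192*x - 62) + 5*x^3 + 11*x^2 - 38*x - 8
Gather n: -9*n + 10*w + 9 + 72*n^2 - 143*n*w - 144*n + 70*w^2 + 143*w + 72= 72*n^2 + n*(-143*w - 153) + 70*w^2 + 153*w + 81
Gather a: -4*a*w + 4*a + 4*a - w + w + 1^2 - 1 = a*(8 - 4*w)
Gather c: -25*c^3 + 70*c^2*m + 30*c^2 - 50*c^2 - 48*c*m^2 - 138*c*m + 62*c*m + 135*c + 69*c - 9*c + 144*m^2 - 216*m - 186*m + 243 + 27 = -25*c^3 + c^2*(70*m - 20) + c*(-48*m^2 - 76*m + 195) + 144*m^2 - 402*m + 270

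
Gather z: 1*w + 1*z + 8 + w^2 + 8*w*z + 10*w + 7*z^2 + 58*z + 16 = w^2 + 11*w + 7*z^2 + z*(8*w + 59) + 24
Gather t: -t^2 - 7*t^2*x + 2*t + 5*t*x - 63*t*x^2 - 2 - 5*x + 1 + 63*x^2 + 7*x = t^2*(-7*x - 1) + t*(-63*x^2 + 5*x + 2) + 63*x^2 + 2*x - 1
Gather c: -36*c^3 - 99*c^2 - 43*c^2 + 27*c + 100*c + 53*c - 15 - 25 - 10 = -36*c^3 - 142*c^2 + 180*c - 50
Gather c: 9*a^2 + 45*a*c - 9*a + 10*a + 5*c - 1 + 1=9*a^2 + a + c*(45*a + 5)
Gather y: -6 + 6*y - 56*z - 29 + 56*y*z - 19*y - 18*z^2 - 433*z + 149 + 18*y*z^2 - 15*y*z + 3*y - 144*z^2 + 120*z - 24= y*(18*z^2 + 41*z - 10) - 162*z^2 - 369*z + 90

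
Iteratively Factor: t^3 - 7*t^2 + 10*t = (t - 5)*(t^2 - 2*t) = t*(t - 5)*(t - 2)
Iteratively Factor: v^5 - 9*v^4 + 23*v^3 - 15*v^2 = (v - 3)*(v^4 - 6*v^3 + 5*v^2) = v*(v - 3)*(v^3 - 6*v^2 + 5*v) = v^2*(v - 3)*(v^2 - 6*v + 5) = v^2*(v - 5)*(v - 3)*(v - 1)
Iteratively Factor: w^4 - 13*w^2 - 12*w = (w + 1)*(w^3 - w^2 - 12*w) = (w + 1)*(w + 3)*(w^2 - 4*w) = w*(w + 1)*(w + 3)*(w - 4)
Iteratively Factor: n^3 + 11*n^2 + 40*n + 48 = (n + 4)*(n^2 + 7*n + 12) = (n + 3)*(n + 4)*(n + 4)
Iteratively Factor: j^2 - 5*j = (j - 5)*(j)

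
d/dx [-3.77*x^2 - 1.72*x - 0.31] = -7.54*x - 1.72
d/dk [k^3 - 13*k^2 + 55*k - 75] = 3*k^2 - 26*k + 55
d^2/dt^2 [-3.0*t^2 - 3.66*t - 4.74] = -6.00000000000000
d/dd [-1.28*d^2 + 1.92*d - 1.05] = 1.92 - 2.56*d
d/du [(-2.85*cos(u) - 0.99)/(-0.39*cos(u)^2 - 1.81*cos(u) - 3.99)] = (1.1115*cos(u)^2 + 0.7722*cos(u) - 9.5796)*sin(u)/(0.1521*cos(u)^4 + 1.4118*cos(u)^3 + 6.3883*cos(u)^2 + 14.4438*cos(u) + 15.9201)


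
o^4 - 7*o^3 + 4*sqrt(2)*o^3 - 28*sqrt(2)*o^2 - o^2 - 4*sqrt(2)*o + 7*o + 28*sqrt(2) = (o - 7)*(o - 1)*(o + 1)*(o + 4*sqrt(2))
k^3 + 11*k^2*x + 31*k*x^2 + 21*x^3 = (k + x)*(k + 3*x)*(k + 7*x)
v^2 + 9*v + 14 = (v + 2)*(v + 7)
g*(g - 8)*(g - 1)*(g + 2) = g^4 - 7*g^3 - 10*g^2 + 16*g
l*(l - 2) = l^2 - 2*l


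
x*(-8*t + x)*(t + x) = -8*t^2*x - 7*t*x^2 + x^3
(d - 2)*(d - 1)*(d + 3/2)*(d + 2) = d^4 + d^3/2 - 11*d^2/2 - 2*d + 6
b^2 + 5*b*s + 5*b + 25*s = (b + 5)*(b + 5*s)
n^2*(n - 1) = n^3 - n^2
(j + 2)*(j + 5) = j^2 + 7*j + 10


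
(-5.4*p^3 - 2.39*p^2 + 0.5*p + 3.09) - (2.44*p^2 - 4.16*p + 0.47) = -5.4*p^3 - 4.83*p^2 + 4.66*p + 2.62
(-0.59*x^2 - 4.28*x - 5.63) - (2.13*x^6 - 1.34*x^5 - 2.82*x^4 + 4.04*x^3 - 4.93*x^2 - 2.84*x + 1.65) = -2.13*x^6 + 1.34*x^5 + 2.82*x^4 - 4.04*x^3 + 4.34*x^2 - 1.44*x - 7.28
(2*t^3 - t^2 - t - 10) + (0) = 2*t^3 - t^2 - t - 10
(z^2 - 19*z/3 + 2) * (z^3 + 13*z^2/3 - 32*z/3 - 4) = z^5 - 2*z^4 - 325*z^3/9 + 650*z^2/9 + 4*z - 8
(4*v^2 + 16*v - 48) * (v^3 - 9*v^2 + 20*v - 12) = 4*v^5 - 20*v^4 - 112*v^3 + 704*v^2 - 1152*v + 576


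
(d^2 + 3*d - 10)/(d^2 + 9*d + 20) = (d - 2)/(d + 4)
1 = 1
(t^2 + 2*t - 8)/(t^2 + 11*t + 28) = (t - 2)/(t + 7)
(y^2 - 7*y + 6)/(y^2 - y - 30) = (y - 1)/(y + 5)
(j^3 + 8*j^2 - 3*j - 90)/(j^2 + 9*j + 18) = (j^2 + 2*j - 15)/(j + 3)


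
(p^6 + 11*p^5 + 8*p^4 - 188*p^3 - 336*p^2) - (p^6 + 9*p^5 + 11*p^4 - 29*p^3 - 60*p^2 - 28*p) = 2*p^5 - 3*p^4 - 159*p^3 - 276*p^2 + 28*p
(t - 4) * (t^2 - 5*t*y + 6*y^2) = t^3 - 5*t^2*y - 4*t^2 + 6*t*y^2 + 20*t*y - 24*y^2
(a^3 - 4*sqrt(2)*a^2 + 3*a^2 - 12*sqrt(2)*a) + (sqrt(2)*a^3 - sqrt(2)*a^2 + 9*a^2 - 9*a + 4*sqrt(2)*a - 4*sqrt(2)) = a^3 + sqrt(2)*a^3 - 5*sqrt(2)*a^2 + 12*a^2 - 8*sqrt(2)*a - 9*a - 4*sqrt(2)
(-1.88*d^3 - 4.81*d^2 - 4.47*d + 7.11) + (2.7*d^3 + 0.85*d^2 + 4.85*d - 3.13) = 0.82*d^3 - 3.96*d^2 + 0.38*d + 3.98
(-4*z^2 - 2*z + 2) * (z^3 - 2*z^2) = -4*z^5 + 6*z^4 + 6*z^3 - 4*z^2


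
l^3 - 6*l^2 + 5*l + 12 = (l - 4)*(l - 3)*(l + 1)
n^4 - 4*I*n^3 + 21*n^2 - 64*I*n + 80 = (n - 5*I)*(n - 4*I)*(n + I)*(n + 4*I)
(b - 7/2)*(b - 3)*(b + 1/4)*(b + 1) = b^4 - 21*b^3/4 + 21*b^2/8 + 23*b/2 + 21/8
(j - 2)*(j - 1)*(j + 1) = j^3 - 2*j^2 - j + 2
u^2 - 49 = (u - 7)*(u + 7)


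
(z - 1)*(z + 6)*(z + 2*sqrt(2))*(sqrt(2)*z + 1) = sqrt(2)*z^4 + 5*z^3 + 5*sqrt(2)*z^3 - 4*sqrt(2)*z^2 + 25*z^2 - 30*z + 10*sqrt(2)*z - 12*sqrt(2)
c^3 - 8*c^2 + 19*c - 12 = (c - 4)*(c - 3)*(c - 1)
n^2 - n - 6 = (n - 3)*(n + 2)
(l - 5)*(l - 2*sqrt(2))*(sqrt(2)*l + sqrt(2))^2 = 2*l^4 - 6*l^3 - 4*sqrt(2)*l^3 - 18*l^2 + 12*sqrt(2)*l^2 - 10*l + 36*sqrt(2)*l + 20*sqrt(2)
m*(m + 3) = m^2 + 3*m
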